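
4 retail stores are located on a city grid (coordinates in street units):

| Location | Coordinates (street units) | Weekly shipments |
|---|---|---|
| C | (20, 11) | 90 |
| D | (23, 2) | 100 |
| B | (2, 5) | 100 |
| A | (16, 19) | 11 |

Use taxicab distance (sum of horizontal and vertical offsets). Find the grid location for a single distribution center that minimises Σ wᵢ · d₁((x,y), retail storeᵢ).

Manhattan distance separates: Σwᵢ(|x−xᵢ|+|y−yᵢ|) = Σwᵢ|x−xᵢ| + Σwᵢ|y−yᵢ|, so x and y are optimised independently as 1-D weighted medians.
Total weight W = 301; half = 150.5.
x-coordinate, sorted with cumulative weight:
  x=2 (B, w=100) cum 100
  x=16 (A, w=11) cum 111
  x=20 (C, w=90) cum 201  ← median
  x=23 (D, w=100) cum 301
⇒ x* = 20
y-coordinate, sorted with cumulative weight:
  y=2 (D, w=100) cum 100
  y=5 (B, w=100) cum 200  ← median
  y=11 (C, w=90) cum 290
  y=19 (A, w=11) cum 301
⇒ y* = 5

(20, 5)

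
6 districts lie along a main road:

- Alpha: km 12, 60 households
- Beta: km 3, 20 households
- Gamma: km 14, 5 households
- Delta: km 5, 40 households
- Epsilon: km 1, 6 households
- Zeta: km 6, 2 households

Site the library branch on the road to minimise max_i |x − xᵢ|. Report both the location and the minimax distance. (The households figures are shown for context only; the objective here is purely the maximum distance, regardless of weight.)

The 1-center on a line is the midpoint of the two extreme points: leftmost at 1, rightmost at 14.
Optimal location = (1 + 14)/2 = 7.5; maximum distance = (14 − 1)/2 = 6.5.

location 7.5, max distance 6.5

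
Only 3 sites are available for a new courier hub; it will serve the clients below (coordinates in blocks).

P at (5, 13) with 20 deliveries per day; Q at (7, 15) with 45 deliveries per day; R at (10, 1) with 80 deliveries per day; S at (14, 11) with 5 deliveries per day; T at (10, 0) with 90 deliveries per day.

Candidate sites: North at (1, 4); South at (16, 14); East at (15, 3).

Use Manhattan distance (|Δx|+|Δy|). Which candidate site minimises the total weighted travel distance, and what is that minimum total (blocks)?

Total weighted distance at each candidate:
  North (1, 4): total = 3255
  South (16, 14): total = 4035
  East (15, 3): total = 2625
Minimum is at East with total 2625 blocks.

East, total 2625 blocks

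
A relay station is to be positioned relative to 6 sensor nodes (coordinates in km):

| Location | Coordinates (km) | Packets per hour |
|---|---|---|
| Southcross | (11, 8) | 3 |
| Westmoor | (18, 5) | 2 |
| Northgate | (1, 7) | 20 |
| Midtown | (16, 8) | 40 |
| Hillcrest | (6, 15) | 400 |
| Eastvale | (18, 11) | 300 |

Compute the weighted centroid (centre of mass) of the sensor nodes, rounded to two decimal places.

The minimiser of Σwᵢ‖p−pᵢ‖² is the weighted centroid p* = (Σwᵢpᵢ)/(Σwᵢ).
Σwᵢ = 765.
Σwᵢxᵢ = 3·11 + 2·18 + 20·1 + 40·16 + 400·6 + 300·18 = 8529.
Σwᵢyᵢ = 3·8 + 2·5 + 20·7 + 40·8 + 400·15 + 300·11 = 9794.
x* = 8529/765 = 11.15, y* = 9794/765 = 12.80.

(11.15, 12.80)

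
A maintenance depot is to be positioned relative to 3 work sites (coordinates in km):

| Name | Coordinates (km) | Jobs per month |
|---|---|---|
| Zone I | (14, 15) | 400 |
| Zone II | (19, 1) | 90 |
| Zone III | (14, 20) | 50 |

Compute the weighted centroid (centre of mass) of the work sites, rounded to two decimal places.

The minimiser of Σwᵢ‖p−pᵢ‖² is the weighted centroid p* = (Σwᵢpᵢ)/(Σwᵢ).
Σwᵢ = 540.
Σwᵢxᵢ = 400·14 + 90·19 + 50·14 = 8010.
Σwᵢyᵢ = 400·15 + 90·1 + 50·20 = 7090.
x* = 8010/540 = 14.83, y* = 7090/540 = 13.13.

(14.83, 13.13)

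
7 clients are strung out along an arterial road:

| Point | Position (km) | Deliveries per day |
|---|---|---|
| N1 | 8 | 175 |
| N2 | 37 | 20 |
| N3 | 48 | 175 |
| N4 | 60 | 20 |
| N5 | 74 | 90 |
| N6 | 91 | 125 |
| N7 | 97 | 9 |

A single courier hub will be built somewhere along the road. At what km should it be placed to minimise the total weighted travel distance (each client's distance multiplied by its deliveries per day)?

For a sum of weighted absolute distances on a line, the optimum is the weighted median (not the mean). Total weight W = 614; half-weight = 307.
Sort by position and accumulate weight:
  km 8 (N1, w=175) → cum 175
  km 37 (N2, w=20) → cum 195
  km 48 (N3, w=175) → cum 370  ≥ 307 → median here
  km 60 (N4, w=20) → cum 390
  km 74 (N5, w=90) → cum 480
  km 91 (N6, w=125) → cum 605
  km 97 (N7, w=9) → cum 614
Optimal location: km 48.

x = 48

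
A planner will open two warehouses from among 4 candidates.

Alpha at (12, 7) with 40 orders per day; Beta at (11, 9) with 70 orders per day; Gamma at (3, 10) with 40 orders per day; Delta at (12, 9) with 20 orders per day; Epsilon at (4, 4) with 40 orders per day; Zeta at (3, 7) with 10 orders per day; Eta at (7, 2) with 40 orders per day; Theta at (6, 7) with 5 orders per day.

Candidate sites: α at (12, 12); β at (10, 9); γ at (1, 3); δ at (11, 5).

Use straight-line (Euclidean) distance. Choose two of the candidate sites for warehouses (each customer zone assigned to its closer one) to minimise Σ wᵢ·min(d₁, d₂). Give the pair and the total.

{β, γ}, total 942.9

Evaluate every pair (each demand assigned to the nearer of the two):
  {β, γ}: total = 942.9
  {β, δ}: total = 1060.3
  {γ, δ}: total = 1141.2
  {α, β}: total = 1218.2
  {α, γ}: total = 1219.1
  {α, δ}: total = 1331.8
Best pair: {β, γ} with total 942.9.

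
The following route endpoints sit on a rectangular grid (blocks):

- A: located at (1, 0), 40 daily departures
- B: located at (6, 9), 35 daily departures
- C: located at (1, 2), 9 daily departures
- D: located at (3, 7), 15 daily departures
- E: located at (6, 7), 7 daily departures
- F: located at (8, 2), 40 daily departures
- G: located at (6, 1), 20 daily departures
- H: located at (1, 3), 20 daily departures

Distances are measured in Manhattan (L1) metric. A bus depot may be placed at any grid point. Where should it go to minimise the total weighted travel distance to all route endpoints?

(6, 2)

Manhattan distance separates: Σwᵢ(|x−xᵢ|+|y−yᵢ|) = Σwᵢ|x−xᵢ| + Σwᵢ|y−yᵢ|, so x and y are optimised independently as 1-D weighted medians.
Total weight W = 186; half = 93.
x-coordinate, sorted with cumulative weight:
  x=1 (A, w=40) cum 40
  x=1 (C, w=9) cum 49
  x=1 (H, w=20) cum 69
  x=3 (D, w=15) cum 84
  x=6 (B, w=35) cum 119  ← median
  x=6 (E, w=7) cum 126
  x=6 (G, w=20) cum 146
  x=8 (F, w=40) cum 186
⇒ x* = 6
y-coordinate, sorted with cumulative weight:
  y=0 (A, w=40) cum 40
  y=1 (G, w=20) cum 60
  y=2 (C, w=9) cum 69
  y=2 (F, w=40) cum 109  ← median
  y=3 (H, w=20) cum 129
  y=7 (D, w=15) cum 144
  y=7 (E, w=7) cum 151
  y=9 (B, w=35) cum 186
⇒ y* = 2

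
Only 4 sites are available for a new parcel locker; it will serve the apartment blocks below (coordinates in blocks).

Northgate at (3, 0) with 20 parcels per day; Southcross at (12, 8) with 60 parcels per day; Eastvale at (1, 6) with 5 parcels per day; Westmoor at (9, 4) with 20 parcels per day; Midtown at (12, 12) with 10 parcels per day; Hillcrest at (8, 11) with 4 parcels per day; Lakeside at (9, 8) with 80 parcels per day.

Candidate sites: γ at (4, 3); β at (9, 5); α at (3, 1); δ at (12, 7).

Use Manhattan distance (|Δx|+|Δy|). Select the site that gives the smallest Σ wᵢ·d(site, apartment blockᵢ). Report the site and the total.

δ, total 962 blocks

Total weighted distance at each candidate:
  γ (4, 3): total = 2028
  β (9, 5): total = 1013
  α (3, 1): total = 2495
  δ (12, 7): total = 962
Minimum is at δ with total 962 blocks.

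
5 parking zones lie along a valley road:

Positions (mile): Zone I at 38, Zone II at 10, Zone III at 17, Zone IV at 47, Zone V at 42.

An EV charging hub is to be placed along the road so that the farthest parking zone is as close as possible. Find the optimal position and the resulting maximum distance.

location 28.5, max distance 18.5

The 1-center on a line is the midpoint of the two extreme points: leftmost at 10, rightmost at 47.
Optimal location = (10 + 47)/2 = 28.5; maximum distance = (47 − 10)/2 = 18.5.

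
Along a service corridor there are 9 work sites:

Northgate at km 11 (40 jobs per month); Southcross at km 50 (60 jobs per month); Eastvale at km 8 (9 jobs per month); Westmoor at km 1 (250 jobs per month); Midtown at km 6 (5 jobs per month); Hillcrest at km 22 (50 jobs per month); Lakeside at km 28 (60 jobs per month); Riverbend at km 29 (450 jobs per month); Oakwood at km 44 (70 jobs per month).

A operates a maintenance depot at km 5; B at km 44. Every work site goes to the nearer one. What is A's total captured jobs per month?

354

The indifferent point is the midpoint (5+44)/2 = 24.5; work sites left of it (closer to A at 5) go to A, those right go to B.
  Westmoor at 1 (w=250) → A
  Midtown at 6 (w=5) → A
  Eastvale at 8 (w=9) → A
  Northgate at 11 (w=40) → A
  Hillcrest at 22 (w=50) → A
  Lakeside at 28 (w=60) → B
  Riverbend at 29 (w=450) → B
  Oakwood at 44 (w=70) → B
  Southcross at 50 (w=60) → B
A captures 354; B captures 640.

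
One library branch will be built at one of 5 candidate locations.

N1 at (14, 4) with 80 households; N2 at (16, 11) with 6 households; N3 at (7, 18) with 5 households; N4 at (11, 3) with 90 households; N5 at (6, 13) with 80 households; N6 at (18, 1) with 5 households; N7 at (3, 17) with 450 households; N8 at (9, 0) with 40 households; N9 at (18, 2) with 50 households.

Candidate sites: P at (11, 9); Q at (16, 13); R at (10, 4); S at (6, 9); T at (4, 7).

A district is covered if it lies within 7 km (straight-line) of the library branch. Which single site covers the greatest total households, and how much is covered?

Coverage radius r = 7 km; a point is covered iff (Δx)²+(Δy)² ≤ 7² = 49.
  P (11, 9): covers {N1, N2, N4, N5} → 256
  Q (16, 13): covers {N2} → 6
  R (10, 4): covers {N1, N4, N8} → 210
  S (6, 9): covers {N5} → 80
  T (4, 7): covers {N5} → 80
Maximum coverage at P: 256 households.

P, covering 256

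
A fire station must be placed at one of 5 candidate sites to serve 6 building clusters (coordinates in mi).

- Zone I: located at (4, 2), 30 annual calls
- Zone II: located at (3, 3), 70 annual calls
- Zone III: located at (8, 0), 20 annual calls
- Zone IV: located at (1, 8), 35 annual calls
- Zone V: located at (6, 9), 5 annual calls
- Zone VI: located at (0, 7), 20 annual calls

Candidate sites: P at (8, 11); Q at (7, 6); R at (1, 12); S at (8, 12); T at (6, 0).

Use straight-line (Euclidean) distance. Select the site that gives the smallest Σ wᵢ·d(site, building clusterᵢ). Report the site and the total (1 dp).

T, total 981.4 mi

Total weighted distance at each candidate:
  P (8, 11): total = 1635.4
  Q (7, 6): total = 1000.2
  R (1, 12): total = 1507.6
  S (8, 12): total = 1772.7
  T (6, 0): total = 981.4
Minimum is at T with total 981.4 mi.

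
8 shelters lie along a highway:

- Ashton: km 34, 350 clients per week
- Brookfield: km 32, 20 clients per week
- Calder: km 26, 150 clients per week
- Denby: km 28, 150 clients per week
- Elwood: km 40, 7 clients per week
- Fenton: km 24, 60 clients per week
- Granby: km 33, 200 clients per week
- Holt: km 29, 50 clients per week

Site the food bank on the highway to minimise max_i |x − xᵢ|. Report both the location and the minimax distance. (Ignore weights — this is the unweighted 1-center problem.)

The 1-center on a line is the midpoint of the two extreme points: leftmost at 24, rightmost at 40.
Optimal location = (24 + 40)/2 = 32; maximum distance = (40 − 24)/2 = 8.

location 32, max distance 8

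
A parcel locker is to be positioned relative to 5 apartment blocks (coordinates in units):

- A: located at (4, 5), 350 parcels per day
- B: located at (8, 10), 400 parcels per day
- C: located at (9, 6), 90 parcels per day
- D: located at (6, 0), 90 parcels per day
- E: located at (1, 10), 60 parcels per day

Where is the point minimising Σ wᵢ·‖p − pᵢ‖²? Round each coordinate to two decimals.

The minimiser of Σwᵢ‖p−pᵢ‖² is the weighted centroid p* = (Σwᵢpᵢ)/(Σwᵢ).
Σwᵢ = 990.
Σwᵢxᵢ = 350·4 + 400·8 + 90·9 + 90·6 + 60·1 = 6010.
Σwᵢyᵢ = 350·5 + 400·10 + 90·6 + 90·0 + 60·10 = 6890.
x* = 6010/990 = 6.07, y* = 6890/990 = 6.96.

(6.07, 6.96)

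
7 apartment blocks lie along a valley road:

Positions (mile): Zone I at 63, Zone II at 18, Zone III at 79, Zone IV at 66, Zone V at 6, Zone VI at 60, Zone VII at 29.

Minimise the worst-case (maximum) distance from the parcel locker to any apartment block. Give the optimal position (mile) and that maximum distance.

location 42.5, max distance 36.5

The 1-center on a line is the midpoint of the two extreme points: leftmost at 6, rightmost at 79.
Optimal location = (6 + 79)/2 = 42.5; maximum distance = (79 − 6)/2 = 36.5.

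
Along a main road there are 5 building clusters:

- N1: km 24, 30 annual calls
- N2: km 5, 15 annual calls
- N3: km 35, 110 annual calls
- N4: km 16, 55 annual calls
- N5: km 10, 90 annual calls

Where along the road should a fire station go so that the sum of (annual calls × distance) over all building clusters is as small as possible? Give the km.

For a sum of weighted absolute distances on a line, the optimum is the weighted median (not the mean). Total weight W = 300; half-weight = 150.
Sort by position and accumulate weight:
  km 5 (N2, w=15) → cum 15
  km 10 (N5, w=90) → cum 105
  km 16 (N4, w=55) → cum 160  ≥ 150 → median here
  km 24 (N1, w=30) → cum 190
  km 35 (N3, w=110) → cum 300
Optimal location: km 16.

x = 16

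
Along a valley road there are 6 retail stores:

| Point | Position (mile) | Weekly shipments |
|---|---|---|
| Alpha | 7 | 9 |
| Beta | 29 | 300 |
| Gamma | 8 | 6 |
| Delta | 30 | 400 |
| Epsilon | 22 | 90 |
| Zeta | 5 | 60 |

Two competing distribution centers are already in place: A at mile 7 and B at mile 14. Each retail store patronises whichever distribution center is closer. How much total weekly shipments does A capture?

75

The indifferent point is the midpoint (7+14)/2 = 10.5; retail stores left of it (closer to A at 7) go to A, those right go to B.
  Zeta at 5 (w=60) → A
  Alpha at 7 (w=9) → A
  Gamma at 8 (w=6) → A
  Epsilon at 22 (w=90) → B
  Beta at 29 (w=300) → B
  Delta at 30 (w=400) → B
A captures 75; B captures 790.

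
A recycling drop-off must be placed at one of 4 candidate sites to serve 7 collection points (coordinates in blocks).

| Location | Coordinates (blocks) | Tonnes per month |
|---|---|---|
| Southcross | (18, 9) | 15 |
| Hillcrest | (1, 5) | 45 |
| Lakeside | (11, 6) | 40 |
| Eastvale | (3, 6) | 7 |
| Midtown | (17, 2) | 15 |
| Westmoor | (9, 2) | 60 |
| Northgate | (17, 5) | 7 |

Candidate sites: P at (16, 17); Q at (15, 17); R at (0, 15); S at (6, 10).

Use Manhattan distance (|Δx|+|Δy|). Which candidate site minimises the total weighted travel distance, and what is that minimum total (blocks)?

S, total 2111 blocks

Total weighted distance at each candidate:
  P (16, 17): total = 3824
  Q (15, 17): total = 3709
  R (0, 15): total = 3698
  S (6, 10): total = 2111
Minimum is at S with total 2111 blocks.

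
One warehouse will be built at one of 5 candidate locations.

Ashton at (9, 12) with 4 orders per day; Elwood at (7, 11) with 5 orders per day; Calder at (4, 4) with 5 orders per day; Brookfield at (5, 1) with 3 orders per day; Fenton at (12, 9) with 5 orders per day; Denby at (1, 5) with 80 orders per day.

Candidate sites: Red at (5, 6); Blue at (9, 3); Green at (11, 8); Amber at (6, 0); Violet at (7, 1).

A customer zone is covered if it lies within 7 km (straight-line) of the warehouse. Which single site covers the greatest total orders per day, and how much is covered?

Coverage radius r = 7 km; a point is covered iff (Δx)²+(Δy)² ≤ 7² = 49.
  Red (5, 6): covers {Elwood, Calder, Brookfield, Denby} → 93
  Blue (9, 3): covers {Calder, Brookfield, Fenton} → 13
  Green (11, 8): covers {Ashton, Elwood, Fenton} → 14
  Amber (6, 0): covers {Calder, Brookfield} → 8
  Violet (7, 1): covers {Calder, Brookfield} → 8
Maximum coverage at Red: 93 orders per day.

Red, covering 93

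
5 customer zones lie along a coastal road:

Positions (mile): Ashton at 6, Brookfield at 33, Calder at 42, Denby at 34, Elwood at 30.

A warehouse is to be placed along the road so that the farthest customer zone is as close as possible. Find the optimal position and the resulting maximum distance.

The 1-center on a line is the midpoint of the two extreme points: leftmost at 6, rightmost at 42.
Optimal location = (6 + 42)/2 = 24; maximum distance = (42 − 6)/2 = 18.

location 24, max distance 18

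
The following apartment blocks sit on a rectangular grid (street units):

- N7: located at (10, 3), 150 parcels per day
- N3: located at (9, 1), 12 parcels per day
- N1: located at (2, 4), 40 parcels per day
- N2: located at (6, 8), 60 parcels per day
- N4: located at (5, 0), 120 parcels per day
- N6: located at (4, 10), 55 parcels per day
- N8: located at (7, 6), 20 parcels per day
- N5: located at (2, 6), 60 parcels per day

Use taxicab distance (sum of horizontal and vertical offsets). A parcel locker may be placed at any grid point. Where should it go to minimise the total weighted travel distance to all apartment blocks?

(5, 3)

Manhattan distance separates: Σwᵢ(|x−xᵢ|+|y−yᵢ|) = Σwᵢ|x−xᵢ| + Σwᵢ|y−yᵢ|, so x and y are optimised independently as 1-D weighted medians.
Total weight W = 517; half = 258.5.
x-coordinate, sorted with cumulative weight:
  x=2 (N1, w=40) cum 40
  x=2 (N5, w=60) cum 100
  x=4 (N6, w=55) cum 155
  x=5 (N4, w=120) cum 275  ← median
  x=6 (N2, w=60) cum 335
  x=7 (N8, w=20) cum 355
  x=9 (N3, w=12) cum 367
  x=10 (N7, w=150) cum 517
⇒ x* = 5
y-coordinate, sorted with cumulative weight:
  y=0 (N4, w=120) cum 120
  y=1 (N3, w=12) cum 132
  y=3 (N7, w=150) cum 282  ← median
  y=4 (N1, w=40) cum 322
  y=6 (N8, w=20) cum 342
  y=6 (N5, w=60) cum 402
  y=8 (N2, w=60) cum 462
  y=10 (N6, w=55) cum 517
⇒ y* = 3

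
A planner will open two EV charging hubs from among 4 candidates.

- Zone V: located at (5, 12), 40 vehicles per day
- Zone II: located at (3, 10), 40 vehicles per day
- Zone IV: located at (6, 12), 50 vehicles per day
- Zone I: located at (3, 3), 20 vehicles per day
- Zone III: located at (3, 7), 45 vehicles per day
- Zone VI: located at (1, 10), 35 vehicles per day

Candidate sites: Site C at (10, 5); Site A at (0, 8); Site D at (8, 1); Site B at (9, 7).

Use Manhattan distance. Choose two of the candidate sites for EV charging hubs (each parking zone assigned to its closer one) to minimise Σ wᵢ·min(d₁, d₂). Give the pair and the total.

{Site A, Site B}, total 1405

Evaluate every pair (each demand assigned to the nearer of the two):
  {Site A, Site B}: total = 1405
  {Site A, Site D}: total = 1485
  {Site C, Site A}: total = 1505
  {Site D, Site B}: total = 1915
  {Site C, Site B}: total = 1955
  {Site C, Site D}: total = 2545
Best pair: {Site A, Site B} with total 1405.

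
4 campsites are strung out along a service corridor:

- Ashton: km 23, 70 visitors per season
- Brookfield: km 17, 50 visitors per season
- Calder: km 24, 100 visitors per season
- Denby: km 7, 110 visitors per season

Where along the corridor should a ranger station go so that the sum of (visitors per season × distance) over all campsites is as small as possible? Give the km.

x = 23

For a sum of weighted absolute distances on a line, the optimum is the weighted median (not the mean). Total weight W = 330; half-weight = 165.
Sort by position and accumulate weight:
  km 7 (Denby, w=110) → cum 110
  km 17 (Brookfield, w=50) → cum 160
  km 23 (Ashton, w=70) → cum 230  ≥ 165 → median here
  km 24 (Calder, w=100) → cum 330
Optimal location: km 23.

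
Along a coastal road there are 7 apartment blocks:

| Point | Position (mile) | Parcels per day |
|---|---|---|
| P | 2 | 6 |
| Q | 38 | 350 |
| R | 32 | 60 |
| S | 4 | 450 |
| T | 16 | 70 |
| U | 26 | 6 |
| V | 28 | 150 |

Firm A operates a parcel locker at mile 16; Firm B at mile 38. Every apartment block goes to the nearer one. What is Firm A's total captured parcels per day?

The indifferent point is the midpoint (16+38)/2 = 27; apartment blocks left of it (closer to Firm A at 16) go to Firm A, those right go to Firm B.
  P at 2 (w=6) → Firm A
  S at 4 (w=450) → Firm A
  T at 16 (w=70) → Firm A
  U at 26 (w=6) → Firm A
  V at 28 (w=150) → Firm B
  R at 32 (w=60) → Firm B
  Q at 38 (w=350) → Firm B
Firm A captures 532; Firm B captures 560.

532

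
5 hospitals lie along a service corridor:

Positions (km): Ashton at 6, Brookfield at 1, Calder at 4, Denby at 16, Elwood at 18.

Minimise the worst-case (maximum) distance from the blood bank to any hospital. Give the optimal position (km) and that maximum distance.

The 1-center on a line is the midpoint of the two extreme points: leftmost at 1, rightmost at 18.
Optimal location = (1 + 18)/2 = 9.5; maximum distance = (18 − 1)/2 = 8.5.

location 9.5, max distance 8.5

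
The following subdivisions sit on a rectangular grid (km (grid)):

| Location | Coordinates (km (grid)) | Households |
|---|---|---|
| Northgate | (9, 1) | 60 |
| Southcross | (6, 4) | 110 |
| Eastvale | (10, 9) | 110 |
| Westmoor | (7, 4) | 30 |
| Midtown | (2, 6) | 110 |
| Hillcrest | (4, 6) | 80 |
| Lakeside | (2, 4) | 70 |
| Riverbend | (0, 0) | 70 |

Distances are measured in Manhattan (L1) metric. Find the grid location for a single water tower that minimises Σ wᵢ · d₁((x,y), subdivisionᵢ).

Manhattan distance separates: Σwᵢ(|x−xᵢ|+|y−yᵢ|) = Σwᵢ|x−xᵢ| + Σwᵢ|y−yᵢ|, so x and y are optimised independently as 1-D weighted medians.
Total weight W = 640; half = 320.
x-coordinate, sorted with cumulative weight:
  x=0 (Riverbend, w=70) cum 70
  x=2 (Midtown, w=110) cum 180
  x=2 (Lakeside, w=70) cum 250
  x=4 (Hillcrest, w=80) cum 330  ← median
  x=6 (Southcross, w=110) cum 440
  x=7 (Westmoor, w=30) cum 470
  x=9 (Northgate, w=60) cum 530
  x=10 (Eastvale, w=110) cum 640
⇒ x* = 4
y-coordinate, sorted with cumulative weight:
  y=0 (Riverbend, w=70) cum 70
  y=1 (Northgate, w=60) cum 130
  y=4 (Southcross, w=110) cum 240
  y=4 (Westmoor, w=30) cum 270
  y=4 (Lakeside, w=70) cum 340  ← median
  y=6 (Midtown, w=110) cum 450
  y=6 (Hillcrest, w=80) cum 530
  y=9 (Eastvale, w=110) cum 640
⇒ y* = 4

(4, 4)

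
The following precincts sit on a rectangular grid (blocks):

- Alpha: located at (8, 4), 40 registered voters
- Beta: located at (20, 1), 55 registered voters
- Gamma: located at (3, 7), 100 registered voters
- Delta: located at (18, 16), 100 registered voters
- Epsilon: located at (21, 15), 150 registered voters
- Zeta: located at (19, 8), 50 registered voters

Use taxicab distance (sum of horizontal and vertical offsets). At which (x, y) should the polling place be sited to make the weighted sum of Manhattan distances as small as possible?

Manhattan distance separates: Σwᵢ(|x−xᵢ|+|y−yᵢ|) = Σwᵢ|x−xᵢ| + Σwᵢ|y−yᵢ|, so x and y are optimised independently as 1-D weighted medians.
Total weight W = 495; half = 247.5.
x-coordinate, sorted with cumulative weight:
  x=3 (Gamma, w=100) cum 100
  x=8 (Alpha, w=40) cum 140
  x=18 (Delta, w=100) cum 240
  x=19 (Zeta, w=50) cum 290  ← median
  x=20 (Beta, w=55) cum 345
  x=21 (Epsilon, w=150) cum 495
⇒ x* = 19
y-coordinate, sorted with cumulative weight:
  y=1 (Beta, w=55) cum 55
  y=4 (Alpha, w=40) cum 95
  y=7 (Gamma, w=100) cum 195
  y=8 (Zeta, w=50) cum 245
  y=15 (Epsilon, w=150) cum 395  ← median
  y=16 (Delta, w=100) cum 495
⇒ y* = 15

(19, 15)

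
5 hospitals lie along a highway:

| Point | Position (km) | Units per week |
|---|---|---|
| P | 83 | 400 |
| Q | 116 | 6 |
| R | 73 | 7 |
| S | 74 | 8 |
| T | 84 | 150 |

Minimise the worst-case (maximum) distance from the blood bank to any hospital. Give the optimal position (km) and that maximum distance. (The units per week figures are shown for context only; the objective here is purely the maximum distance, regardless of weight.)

location 94.5, max distance 21.5

The 1-center on a line is the midpoint of the two extreme points: leftmost at 73, rightmost at 116.
Optimal location = (73 + 116)/2 = 94.5; maximum distance = (116 − 73)/2 = 21.5.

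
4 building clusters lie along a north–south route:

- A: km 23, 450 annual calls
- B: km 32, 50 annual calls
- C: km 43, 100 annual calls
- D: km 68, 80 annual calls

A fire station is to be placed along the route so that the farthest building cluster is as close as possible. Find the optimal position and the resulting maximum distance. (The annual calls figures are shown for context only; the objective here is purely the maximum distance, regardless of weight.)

The 1-center on a line is the midpoint of the two extreme points: leftmost at 23, rightmost at 68.
Optimal location = (23 + 68)/2 = 45.5; maximum distance = (68 − 23)/2 = 22.5.

location 45.5, max distance 22.5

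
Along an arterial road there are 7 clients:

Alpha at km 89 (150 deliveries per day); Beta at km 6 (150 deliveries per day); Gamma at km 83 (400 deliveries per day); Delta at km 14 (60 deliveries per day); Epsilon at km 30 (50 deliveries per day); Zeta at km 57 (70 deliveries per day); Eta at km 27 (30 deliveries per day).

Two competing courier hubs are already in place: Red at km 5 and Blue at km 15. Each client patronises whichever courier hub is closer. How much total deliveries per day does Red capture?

150

The indifferent point is the midpoint (5+15)/2 = 10; clients left of it (closer to Red at 5) go to Red, those right go to Blue.
  Beta at 6 (w=150) → Red
  Delta at 14 (w=60) → Blue
  Eta at 27 (w=30) → Blue
  Epsilon at 30 (w=50) → Blue
  Zeta at 57 (w=70) → Blue
  Gamma at 83 (w=400) → Blue
  Alpha at 89 (w=150) → Blue
Red captures 150; Blue captures 760.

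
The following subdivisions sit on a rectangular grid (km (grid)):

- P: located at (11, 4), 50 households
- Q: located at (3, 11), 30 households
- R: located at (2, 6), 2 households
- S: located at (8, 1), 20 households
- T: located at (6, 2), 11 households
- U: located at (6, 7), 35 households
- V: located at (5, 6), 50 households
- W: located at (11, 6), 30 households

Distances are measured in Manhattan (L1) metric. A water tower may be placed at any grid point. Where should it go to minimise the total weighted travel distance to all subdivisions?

(6, 6)

Manhattan distance separates: Σwᵢ(|x−xᵢ|+|y−yᵢ|) = Σwᵢ|x−xᵢ| + Σwᵢ|y−yᵢ|, so x and y are optimised independently as 1-D weighted medians.
Total weight W = 228; half = 114.
x-coordinate, sorted with cumulative weight:
  x=2 (R, w=2) cum 2
  x=3 (Q, w=30) cum 32
  x=5 (V, w=50) cum 82
  x=6 (T, w=11) cum 93
  x=6 (U, w=35) cum 128  ← median
  x=8 (S, w=20) cum 148
  x=11 (P, w=50) cum 198
  x=11 (W, w=30) cum 228
⇒ x* = 6
y-coordinate, sorted with cumulative weight:
  y=1 (S, w=20) cum 20
  y=2 (T, w=11) cum 31
  y=4 (P, w=50) cum 81
  y=6 (R, w=2) cum 83
  y=6 (V, w=50) cum 133  ← median
  y=6 (W, w=30) cum 163
  y=7 (U, w=35) cum 198
  y=11 (Q, w=30) cum 228
⇒ y* = 6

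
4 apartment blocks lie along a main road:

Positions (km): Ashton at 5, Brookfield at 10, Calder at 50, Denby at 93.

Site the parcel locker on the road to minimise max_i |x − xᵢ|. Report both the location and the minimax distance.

The 1-center on a line is the midpoint of the two extreme points: leftmost at 5, rightmost at 93.
Optimal location = (5 + 93)/2 = 49; maximum distance = (93 − 5)/2 = 44.

location 49, max distance 44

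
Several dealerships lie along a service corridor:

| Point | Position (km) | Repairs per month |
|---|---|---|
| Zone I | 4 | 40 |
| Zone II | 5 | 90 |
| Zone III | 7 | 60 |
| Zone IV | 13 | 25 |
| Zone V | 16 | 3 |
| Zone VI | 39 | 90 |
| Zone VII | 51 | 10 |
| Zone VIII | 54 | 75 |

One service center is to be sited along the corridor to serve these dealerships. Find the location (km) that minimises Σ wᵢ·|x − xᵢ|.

For a sum of weighted absolute distances on a line, the optimum is the weighted median (not the mean). Total weight W = 393; half-weight = 196.5.
Sort by position and accumulate weight:
  km 4 (Zone I, w=40) → cum 40
  km 5 (Zone II, w=90) → cum 130
  km 7 (Zone III, w=60) → cum 190
  km 13 (Zone IV, w=25) → cum 215  ≥ 196.5 → median here
  km 16 (Zone V, w=3) → cum 218
  km 39 (Zone VI, w=90) → cum 308
  km 51 (Zone VII, w=10) → cum 318
  km 54 (Zone VIII, w=75) → cum 393
Optimal location: km 13.

x = 13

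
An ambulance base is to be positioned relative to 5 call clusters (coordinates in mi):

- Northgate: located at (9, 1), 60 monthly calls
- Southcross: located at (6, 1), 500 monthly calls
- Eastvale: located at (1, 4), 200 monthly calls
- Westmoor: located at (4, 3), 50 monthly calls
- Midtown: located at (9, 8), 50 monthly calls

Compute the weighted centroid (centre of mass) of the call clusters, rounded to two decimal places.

The minimiser of Σwᵢ‖p−pᵢ‖² is the weighted centroid p* = (Σwᵢpᵢ)/(Σwᵢ).
Σwᵢ = 860.
Σwᵢxᵢ = 60·9 + 500·6 + 200·1 + 50·4 + 50·9 = 4390.
Σwᵢyᵢ = 60·1 + 500·1 + 200·4 + 50·3 + 50·8 = 1910.
x* = 4390/860 = 5.10, y* = 1910/860 = 2.22.

(5.10, 2.22)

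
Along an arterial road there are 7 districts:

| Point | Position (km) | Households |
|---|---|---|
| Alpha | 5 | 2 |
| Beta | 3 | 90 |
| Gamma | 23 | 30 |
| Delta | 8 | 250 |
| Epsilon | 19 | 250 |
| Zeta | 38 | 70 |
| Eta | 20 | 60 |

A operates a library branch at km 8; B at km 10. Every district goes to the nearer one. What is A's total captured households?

The indifferent point is the midpoint (8+10)/2 = 9; districts left of it (closer to A at 8) go to A, those right go to B.
  Beta at 3 (w=90) → A
  Alpha at 5 (w=2) → A
  Delta at 8 (w=250) → A
  Epsilon at 19 (w=250) → B
  Eta at 20 (w=60) → B
  Gamma at 23 (w=30) → B
  Zeta at 38 (w=70) → B
A captures 342; B captures 410.

342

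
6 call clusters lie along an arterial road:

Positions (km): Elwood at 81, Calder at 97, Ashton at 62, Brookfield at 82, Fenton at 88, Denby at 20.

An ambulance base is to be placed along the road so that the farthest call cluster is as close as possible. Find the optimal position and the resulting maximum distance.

location 58.5, max distance 38.5

The 1-center on a line is the midpoint of the two extreme points: leftmost at 20, rightmost at 97.
Optimal location = (20 + 97)/2 = 58.5; maximum distance = (97 − 20)/2 = 38.5.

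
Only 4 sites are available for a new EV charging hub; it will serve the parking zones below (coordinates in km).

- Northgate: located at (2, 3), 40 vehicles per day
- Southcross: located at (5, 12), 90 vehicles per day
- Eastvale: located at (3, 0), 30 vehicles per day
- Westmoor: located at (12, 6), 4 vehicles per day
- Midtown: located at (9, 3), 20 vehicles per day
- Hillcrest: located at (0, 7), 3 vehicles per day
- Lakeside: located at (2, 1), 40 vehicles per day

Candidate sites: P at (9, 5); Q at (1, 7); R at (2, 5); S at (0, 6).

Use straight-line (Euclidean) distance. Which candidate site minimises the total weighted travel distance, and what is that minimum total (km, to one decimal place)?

R, total 1272.7 km

Total weighted distance at each candidate:
  P (9, 5): total = 1653.9
  Q (1, 7): total = 1429.0
  R (2, 5): total = 1272.7
  S (0, 6): total = 1504.5
Minimum is at R with total 1272.7 km.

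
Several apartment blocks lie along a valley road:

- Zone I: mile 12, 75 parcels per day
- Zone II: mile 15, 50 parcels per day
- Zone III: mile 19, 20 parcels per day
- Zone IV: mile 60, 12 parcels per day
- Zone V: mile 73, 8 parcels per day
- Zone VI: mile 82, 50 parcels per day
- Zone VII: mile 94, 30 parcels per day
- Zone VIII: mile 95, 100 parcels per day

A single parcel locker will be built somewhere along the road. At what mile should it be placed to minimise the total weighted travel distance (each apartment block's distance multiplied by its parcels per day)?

x = 82

For a sum of weighted absolute distances on a line, the optimum is the weighted median (not the mean). Total weight W = 345; half-weight = 172.5.
Sort by position and accumulate weight:
  mile 12 (Zone I, w=75) → cum 75
  mile 15 (Zone II, w=50) → cum 125
  mile 19 (Zone III, w=20) → cum 145
  mile 60 (Zone IV, w=12) → cum 157
  mile 73 (Zone V, w=8) → cum 165
  mile 82 (Zone VI, w=50) → cum 215  ≥ 172.5 → median here
  mile 94 (Zone VII, w=30) → cum 245
  mile 95 (Zone VIII, w=100) → cum 345
Optimal location: mile 82.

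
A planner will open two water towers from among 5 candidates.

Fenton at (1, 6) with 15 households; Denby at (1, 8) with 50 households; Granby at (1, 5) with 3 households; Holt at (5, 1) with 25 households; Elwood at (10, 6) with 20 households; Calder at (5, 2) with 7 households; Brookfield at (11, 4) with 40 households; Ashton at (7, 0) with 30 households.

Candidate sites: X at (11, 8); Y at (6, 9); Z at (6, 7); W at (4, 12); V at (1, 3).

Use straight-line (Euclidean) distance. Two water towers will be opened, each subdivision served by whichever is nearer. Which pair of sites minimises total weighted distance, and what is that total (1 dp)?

Evaluate every pair (each demand assigned to the nearer of the two):
  {X, V}: total = 847.6
  {X, Z}: total = 952.2
  {Z, V}: total = 958.6
  {Y, V}: total = 1025.8
  {Z, W}: total = 1058.2
  {Y, Z}: total = 1063.2
  {X, Y}: total = 1085.7
  {X, W}: total = 1136.4
  {W, V}: total = 1214.6
  {Y, W}: total = 1262.2
Best pair: {X, V} with total 847.6.

{X, V}, total 847.6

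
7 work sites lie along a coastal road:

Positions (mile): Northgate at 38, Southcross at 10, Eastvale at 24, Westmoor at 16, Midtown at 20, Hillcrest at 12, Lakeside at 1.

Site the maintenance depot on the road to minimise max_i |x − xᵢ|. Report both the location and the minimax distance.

location 19.5, max distance 18.5

The 1-center on a line is the midpoint of the two extreme points: leftmost at 1, rightmost at 38.
Optimal location = (1 + 38)/2 = 19.5; maximum distance = (38 − 1)/2 = 18.5.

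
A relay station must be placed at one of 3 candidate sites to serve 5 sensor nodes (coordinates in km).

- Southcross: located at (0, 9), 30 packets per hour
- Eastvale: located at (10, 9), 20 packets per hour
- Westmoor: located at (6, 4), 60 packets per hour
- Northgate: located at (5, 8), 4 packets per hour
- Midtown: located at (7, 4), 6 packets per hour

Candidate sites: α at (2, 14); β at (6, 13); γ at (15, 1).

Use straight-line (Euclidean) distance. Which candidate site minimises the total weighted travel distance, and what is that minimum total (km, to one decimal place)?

Total weighted distance at each candidate:
  α (2, 14): total = 1090.4
  β (6, 13): total = 944.2
  γ (15, 1): total = 1368.0
Minimum is at β with total 944.2 km.

β, total 944.2 km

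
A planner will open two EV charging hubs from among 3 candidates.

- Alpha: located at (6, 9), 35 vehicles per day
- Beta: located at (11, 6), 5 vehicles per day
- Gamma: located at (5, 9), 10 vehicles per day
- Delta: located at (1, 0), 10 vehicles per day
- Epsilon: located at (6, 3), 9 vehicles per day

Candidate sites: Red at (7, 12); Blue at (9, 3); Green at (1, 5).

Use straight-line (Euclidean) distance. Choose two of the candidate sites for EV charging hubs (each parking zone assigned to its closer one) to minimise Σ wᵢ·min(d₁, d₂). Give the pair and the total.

{Red, Blue}, total 277.2

Evaluate every pair (each demand assigned to the nearer of the two):
  {Red, Blue}: total = 277.2
  {Red, Green}: total = 281.3
  {Blue, Green}: total = 375.7
Best pair: {Red, Blue} with total 277.2.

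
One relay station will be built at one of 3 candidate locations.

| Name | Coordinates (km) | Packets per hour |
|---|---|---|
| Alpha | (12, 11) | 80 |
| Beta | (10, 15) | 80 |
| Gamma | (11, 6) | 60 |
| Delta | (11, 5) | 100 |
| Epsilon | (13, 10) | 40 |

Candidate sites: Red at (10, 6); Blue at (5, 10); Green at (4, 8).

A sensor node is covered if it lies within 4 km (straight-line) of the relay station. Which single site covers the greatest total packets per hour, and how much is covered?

Red, covering 160

Coverage radius r = 4 km; a point is covered iff (Δx)²+(Δy)² ≤ 4² = 16.
  Red (10, 6): covers {Gamma, Delta} → 160
  Blue (5, 10): covers {none} → 0
  Green (4, 8): covers {none} → 0
Maximum coverage at Red: 160 packets per hour.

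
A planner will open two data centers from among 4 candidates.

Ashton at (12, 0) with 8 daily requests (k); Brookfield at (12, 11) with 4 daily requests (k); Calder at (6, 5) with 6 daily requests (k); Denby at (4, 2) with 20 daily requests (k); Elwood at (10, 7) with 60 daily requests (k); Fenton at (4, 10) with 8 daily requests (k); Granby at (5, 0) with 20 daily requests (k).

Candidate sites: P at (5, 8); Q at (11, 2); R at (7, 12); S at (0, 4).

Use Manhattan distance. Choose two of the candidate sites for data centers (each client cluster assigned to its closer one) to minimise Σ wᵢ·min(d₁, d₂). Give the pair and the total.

Evaluate every pair (each demand assigned to the nearer of the two):
  {P, Q}: total = 772
  {Q, R}: total = 796
  {Q, S}: total = 826
  {P, S}: total = 848
  {P, R}: total = 852
  {R, S}: total = 1014
Best pair: {P, Q} with total 772.

{P, Q}, total 772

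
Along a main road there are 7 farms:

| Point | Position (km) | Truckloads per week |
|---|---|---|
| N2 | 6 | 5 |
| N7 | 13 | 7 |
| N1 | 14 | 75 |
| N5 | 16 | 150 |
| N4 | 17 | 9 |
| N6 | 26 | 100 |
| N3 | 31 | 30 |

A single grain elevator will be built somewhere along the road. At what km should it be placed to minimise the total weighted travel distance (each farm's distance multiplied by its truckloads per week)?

For a sum of weighted absolute distances on a line, the optimum is the weighted median (not the mean). Total weight W = 376; half-weight = 188.
Sort by position and accumulate weight:
  km 6 (N2, w=5) → cum 5
  km 13 (N7, w=7) → cum 12
  km 14 (N1, w=75) → cum 87
  km 16 (N5, w=150) → cum 237  ≥ 188 → median here
  km 17 (N4, w=9) → cum 246
  km 26 (N6, w=100) → cum 346
  km 31 (N3, w=30) → cum 376
Optimal location: km 16.

x = 16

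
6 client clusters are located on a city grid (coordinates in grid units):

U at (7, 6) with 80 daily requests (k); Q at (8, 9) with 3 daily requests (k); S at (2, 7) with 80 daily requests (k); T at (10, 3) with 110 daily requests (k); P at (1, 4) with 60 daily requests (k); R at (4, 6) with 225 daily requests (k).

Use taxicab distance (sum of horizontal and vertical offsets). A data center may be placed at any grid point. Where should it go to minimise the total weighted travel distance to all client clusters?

Manhattan distance separates: Σwᵢ(|x−xᵢ|+|y−yᵢ|) = Σwᵢ|x−xᵢ| + Σwᵢ|y−yᵢ|, so x and y are optimised independently as 1-D weighted medians.
Total weight W = 558; half = 279.
x-coordinate, sorted with cumulative weight:
  x=1 (P, w=60) cum 60
  x=2 (S, w=80) cum 140
  x=4 (R, w=225) cum 365  ← median
  x=7 (U, w=80) cum 445
  x=8 (Q, w=3) cum 448
  x=10 (T, w=110) cum 558
⇒ x* = 4
y-coordinate, sorted with cumulative weight:
  y=3 (T, w=110) cum 110
  y=4 (P, w=60) cum 170
  y=6 (U, w=80) cum 250
  y=6 (R, w=225) cum 475  ← median
  y=7 (S, w=80) cum 555
  y=9 (Q, w=3) cum 558
⇒ y* = 6

(4, 6)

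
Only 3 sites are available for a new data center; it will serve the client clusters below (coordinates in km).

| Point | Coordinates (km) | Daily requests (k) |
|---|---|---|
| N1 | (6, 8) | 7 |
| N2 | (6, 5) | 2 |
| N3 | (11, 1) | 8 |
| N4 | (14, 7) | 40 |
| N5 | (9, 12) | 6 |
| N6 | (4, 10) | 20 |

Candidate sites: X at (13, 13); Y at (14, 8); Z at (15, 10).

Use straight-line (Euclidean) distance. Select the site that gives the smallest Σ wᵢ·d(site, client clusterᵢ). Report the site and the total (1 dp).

Total weighted distance at each candidate:
  X (13, 13): total = 636.6
  Y (14, 8): total = 416.4
  Z (15, 10): total = 548.4
Minimum is at Y with total 416.4 km.

Y, total 416.4 km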